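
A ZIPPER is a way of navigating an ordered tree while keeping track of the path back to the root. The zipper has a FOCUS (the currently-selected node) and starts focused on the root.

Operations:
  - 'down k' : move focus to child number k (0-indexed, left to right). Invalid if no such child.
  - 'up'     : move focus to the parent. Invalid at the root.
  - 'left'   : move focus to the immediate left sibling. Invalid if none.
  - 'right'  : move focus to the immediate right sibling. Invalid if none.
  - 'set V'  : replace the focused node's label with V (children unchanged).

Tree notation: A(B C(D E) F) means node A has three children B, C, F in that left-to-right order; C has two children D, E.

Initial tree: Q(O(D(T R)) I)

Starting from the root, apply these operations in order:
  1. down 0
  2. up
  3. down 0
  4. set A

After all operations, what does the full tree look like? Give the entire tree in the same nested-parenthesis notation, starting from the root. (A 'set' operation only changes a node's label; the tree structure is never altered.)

Answer: Q(A(D(T R)) I)

Derivation:
Step 1 (down 0): focus=O path=0 depth=1 children=['D'] left=[] right=['I'] parent=Q
Step 2 (up): focus=Q path=root depth=0 children=['O', 'I'] (at root)
Step 3 (down 0): focus=O path=0 depth=1 children=['D'] left=[] right=['I'] parent=Q
Step 4 (set A): focus=A path=0 depth=1 children=['D'] left=[] right=['I'] parent=Q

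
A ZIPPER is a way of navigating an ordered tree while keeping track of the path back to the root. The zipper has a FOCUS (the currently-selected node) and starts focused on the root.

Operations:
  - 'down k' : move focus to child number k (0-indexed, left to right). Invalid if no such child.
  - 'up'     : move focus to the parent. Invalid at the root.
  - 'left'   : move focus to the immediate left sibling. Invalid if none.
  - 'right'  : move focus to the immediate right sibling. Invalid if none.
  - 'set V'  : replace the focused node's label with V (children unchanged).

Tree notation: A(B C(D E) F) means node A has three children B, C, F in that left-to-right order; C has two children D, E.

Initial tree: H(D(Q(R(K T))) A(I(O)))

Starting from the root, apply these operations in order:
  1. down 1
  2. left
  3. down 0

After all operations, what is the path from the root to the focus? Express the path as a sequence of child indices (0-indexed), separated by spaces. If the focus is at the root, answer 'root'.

Step 1 (down 1): focus=A path=1 depth=1 children=['I'] left=['D'] right=[] parent=H
Step 2 (left): focus=D path=0 depth=1 children=['Q'] left=[] right=['A'] parent=H
Step 3 (down 0): focus=Q path=0/0 depth=2 children=['R'] left=[] right=[] parent=D

Answer: 0 0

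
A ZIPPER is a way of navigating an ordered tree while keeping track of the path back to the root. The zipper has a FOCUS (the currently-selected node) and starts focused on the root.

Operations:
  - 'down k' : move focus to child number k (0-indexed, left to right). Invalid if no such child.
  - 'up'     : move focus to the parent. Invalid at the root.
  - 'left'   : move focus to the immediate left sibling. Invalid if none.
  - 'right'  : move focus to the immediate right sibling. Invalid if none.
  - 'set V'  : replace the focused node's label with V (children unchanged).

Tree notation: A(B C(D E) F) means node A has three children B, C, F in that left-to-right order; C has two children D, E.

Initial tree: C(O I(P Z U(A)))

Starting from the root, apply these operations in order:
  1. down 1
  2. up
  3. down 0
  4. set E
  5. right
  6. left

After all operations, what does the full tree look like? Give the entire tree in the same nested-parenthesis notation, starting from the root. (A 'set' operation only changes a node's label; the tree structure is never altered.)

Step 1 (down 1): focus=I path=1 depth=1 children=['P', 'Z', 'U'] left=['O'] right=[] parent=C
Step 2 (up): focus=C path=root depth=0 children=['O', 'I'] (at root)
Step 3 (down 0): focus=O path=0 depth=1 children=[] left=[] right=['I'] parent=C
Step 4 (set E): focus=E path=0 depth=1 children=[] left=[] right=['I'] parent=C
Step 5 (right): focus=I path=1 depth=1 children=['P', 'Z', 'U'] left=['E'] right=[] parent=C
Step 6 (left): focus=E path=0 depth=1 children=[] left=[] right=['I'] parent=C

Answer: C(E I(P Z U(A)))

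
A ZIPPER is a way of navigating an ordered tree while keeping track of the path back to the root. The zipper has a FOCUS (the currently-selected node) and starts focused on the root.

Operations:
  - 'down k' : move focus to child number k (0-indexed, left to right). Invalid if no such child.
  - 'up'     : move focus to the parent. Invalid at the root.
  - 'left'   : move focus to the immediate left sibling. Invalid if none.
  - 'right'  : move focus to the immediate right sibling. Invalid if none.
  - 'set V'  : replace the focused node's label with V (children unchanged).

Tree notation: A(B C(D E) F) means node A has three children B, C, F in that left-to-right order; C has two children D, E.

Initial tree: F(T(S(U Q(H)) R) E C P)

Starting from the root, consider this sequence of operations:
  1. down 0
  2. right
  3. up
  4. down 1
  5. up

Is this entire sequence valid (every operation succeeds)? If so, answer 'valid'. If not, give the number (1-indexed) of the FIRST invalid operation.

Step 1 (down 0): focus=T path=0 depth=1 children=['S', 'R'] left=[] right=['E', 'C', 'P'] parent=F
Step 2 (right): focus=E path=1 depth=1 children=[] left=['T'] right=['C', 'P'] parent=F
Step 3 (up): focus=F path=root depth=0 children=['T', 'E', 'C', 'P'] (at root)
Step 4 (down 1): focus=E path=1 depth=1 children=[] left=['T'] right=['C', 'P'] parent=F
Step 5 (up): focus=F path=root depth=0 children=['T', 'E', 'C', 'P'] (at root)

Answer: valid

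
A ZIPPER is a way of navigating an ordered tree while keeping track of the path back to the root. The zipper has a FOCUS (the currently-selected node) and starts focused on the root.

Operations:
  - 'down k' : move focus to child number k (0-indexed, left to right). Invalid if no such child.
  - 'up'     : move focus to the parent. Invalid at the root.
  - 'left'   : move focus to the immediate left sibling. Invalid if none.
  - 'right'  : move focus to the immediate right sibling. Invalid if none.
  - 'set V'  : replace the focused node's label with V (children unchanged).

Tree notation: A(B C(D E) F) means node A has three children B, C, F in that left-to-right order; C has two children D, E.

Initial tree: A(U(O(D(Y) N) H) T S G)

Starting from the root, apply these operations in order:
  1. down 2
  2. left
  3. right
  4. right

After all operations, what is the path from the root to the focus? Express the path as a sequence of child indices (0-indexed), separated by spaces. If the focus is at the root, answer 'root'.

Step 1 (down 2): focus=S path=2 depth=1 children=[] left=['U', 'T'] right=['G'] parent=A
Step 2 (left): focus=T path=1 depth=1 children=[] left=['U'] right=['S', 'G'] parent=A
Step 3 (right): focus=S path=2 depth=1 children=[] left=['U', 'T'] right=['G'] parent=A
Step 4 (right): focus=G path=3 depth=1 children=[] left=['U', 'T', 'S'] right=[] parent=A

Answer: 3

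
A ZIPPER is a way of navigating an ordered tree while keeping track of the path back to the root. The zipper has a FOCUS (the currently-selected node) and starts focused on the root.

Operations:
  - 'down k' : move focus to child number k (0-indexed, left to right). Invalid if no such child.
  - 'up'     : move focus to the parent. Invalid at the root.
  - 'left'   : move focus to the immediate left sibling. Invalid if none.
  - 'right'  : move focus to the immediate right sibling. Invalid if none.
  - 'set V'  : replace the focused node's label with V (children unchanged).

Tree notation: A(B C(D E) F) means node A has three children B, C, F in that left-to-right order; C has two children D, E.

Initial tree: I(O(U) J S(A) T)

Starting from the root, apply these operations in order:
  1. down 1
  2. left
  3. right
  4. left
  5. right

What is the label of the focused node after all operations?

Step 1 (down 1): focus=J path=1 depth=1 children=[] left=['O'] right=['S', 'T'] parent=I
Step 2 (left): focus=O path=0 depth=1 children=['U'] left=[] right=['J', 'S', 'T'] parent=I
Step 3 (right): focus=J path=1 depth=1 children=[] left=['O'] right=['S', 'T'] parent=I
Step 4 (left): focus=O path=0 depth=1 children=['U'] left=[] right=['J', 'S', 'T'] parent=I
Step 5 (right): focus=J path=1 depth=1 children=[] left=['O'] right=['S', 'T'] parent=I

Answer: J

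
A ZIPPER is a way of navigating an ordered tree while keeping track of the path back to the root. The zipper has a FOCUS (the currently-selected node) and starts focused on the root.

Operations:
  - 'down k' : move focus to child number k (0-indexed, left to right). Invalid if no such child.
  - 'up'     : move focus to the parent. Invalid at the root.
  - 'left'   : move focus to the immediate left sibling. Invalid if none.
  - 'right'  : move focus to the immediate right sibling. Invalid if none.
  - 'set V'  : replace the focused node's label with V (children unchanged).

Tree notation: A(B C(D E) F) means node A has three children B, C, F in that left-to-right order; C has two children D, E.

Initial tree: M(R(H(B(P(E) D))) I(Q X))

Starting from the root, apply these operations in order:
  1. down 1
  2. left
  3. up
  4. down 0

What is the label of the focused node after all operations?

Step 1 (down 1): focus=I path=1 depth=1 children=['Q', 'X'] left=['R'] right=[] parent=M
Step 2 (left): focus=R path=0 depth=1 children=['H'] left=[] right=['I'] parent=M
Step 3 (up): focus=M path=root depth=0 children=['R', 'I'] (at root)
Step 4 (down 0): focus=R path=0 depth=1 children=['H'] left=[] right=['I'] parent=M

Answer: R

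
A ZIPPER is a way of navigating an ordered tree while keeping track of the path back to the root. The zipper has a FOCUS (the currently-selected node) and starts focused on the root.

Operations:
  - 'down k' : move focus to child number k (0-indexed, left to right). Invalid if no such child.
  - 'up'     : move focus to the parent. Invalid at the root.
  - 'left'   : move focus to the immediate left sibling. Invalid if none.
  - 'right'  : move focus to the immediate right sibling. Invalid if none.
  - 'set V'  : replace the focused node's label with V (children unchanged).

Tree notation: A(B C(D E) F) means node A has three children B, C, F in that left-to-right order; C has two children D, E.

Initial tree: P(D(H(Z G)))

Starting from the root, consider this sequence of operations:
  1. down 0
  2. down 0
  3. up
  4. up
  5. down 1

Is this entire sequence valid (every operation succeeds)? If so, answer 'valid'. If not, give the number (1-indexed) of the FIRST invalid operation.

Step 1 (down 0): focus=D path=0 depth=1 children=['H'] left=[] right=[] parent=P
Step 2 (down 0): focus=H path=0/0 depth=2 children=['Z', 'G'] left=[] right=[] parent=D
Step 3 (up): focus=D path=0 depth=1 children=['H'] left=[] right=[] parent=P
Step 4 (up): focus=P path=root depth=0 children=['D'] (at root)
Step 5 (down 1): INVALID

Answer: 5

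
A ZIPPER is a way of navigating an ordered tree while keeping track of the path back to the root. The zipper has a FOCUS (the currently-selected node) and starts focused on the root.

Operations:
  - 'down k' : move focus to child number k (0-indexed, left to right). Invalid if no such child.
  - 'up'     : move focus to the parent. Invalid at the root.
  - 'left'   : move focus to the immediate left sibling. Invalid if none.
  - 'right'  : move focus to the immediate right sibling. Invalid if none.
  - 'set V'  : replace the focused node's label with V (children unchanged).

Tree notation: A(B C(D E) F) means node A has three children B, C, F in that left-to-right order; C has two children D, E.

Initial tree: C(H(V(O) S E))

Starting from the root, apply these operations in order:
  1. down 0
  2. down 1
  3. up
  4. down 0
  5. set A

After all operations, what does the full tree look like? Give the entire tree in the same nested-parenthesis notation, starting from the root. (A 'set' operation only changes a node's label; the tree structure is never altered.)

Step 1 (down 0): focus=H path=0 depth=1 children=['V', 'S', 'E'] left=[] right=[] parent=C
Step 2 (down 1): focus=S path=0/1 depth=2 children=[] left=['V'] right=['E'] parent=H
Step 3 (up): focus=H path=0 depth=1 children=['V', 'S', 'E'] left=[] right=[] parent=C
Step 4 (down 0): focus=V path=0/0 depth=2 children=['O'] left=[] right=['S', 'E'] parent=H
Step 5 (set A): focus=A path=0/0 depth=2 children=['O'] left=[] right=['S', 'E'] parent=H

Answer: C(H(A(O) S E))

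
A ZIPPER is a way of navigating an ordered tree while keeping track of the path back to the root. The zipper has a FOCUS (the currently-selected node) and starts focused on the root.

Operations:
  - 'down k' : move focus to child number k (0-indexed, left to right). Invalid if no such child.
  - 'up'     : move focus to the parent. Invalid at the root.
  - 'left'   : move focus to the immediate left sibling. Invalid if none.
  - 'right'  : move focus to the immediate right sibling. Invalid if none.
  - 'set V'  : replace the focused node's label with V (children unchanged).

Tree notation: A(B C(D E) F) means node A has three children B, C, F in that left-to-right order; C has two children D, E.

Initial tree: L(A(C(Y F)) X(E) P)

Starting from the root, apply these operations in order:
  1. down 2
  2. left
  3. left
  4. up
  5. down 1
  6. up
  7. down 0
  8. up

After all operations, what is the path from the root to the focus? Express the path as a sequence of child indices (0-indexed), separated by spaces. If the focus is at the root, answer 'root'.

Answer: root

Derivation:
Step 1 (down 2): focus=P path=2 depth=1 children=[] left=['A', 'X'] right=[] parent=L
Step 2 (left): focus=X path=1 depth=1 children=['E'] left=['A'] right=['P'] parent=L
Step 3 (left): focus=A path=0 depth=1 children=['C'] left=[] right=['X', 'P'] parent=L
Step 4 (up): focus=L path=root depth=0 children=['A', 'X', 'P'] (at root)
Step 5 (down 1): focus=X path=1 depth=1 children=['E'] left=['A'] right=['P'] parent=L
Step 6 (up): focus=L path=root depth=0 children=['A', 'X', 'P'] (at root)
Step 7 (down 0): focus=A path=0 depth=1 children=['C'] left=[] right=['X', 'P'] parent=L
Step 8 (up): focus=L path=root depth=0 children=['A', 'X', 'P'] (at root)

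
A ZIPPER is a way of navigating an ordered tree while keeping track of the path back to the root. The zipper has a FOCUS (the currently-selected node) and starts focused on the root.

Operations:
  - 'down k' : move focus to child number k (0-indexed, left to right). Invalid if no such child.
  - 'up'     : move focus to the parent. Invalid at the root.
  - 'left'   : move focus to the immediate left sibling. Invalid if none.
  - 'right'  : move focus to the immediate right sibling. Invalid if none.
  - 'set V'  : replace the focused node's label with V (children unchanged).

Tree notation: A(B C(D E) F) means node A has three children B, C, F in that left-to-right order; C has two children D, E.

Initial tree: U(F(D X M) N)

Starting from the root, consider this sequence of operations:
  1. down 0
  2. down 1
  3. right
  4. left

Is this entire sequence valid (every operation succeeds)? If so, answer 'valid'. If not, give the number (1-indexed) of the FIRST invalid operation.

Answer: valid

Derivation:
Step 1 (down 0): focus=F path=0 depth=1 children=['D', 'X', 'M'] left=[] right=['N'] parent=U
Step 2 (down 1): focus=X path=0/1 depth=2 children=[] left=['D'] right=['M'] parent=F
Step 3 (right): focus=M path=0/2 depth=2 children=[] left=['D', 'X'] right=[] parent=F
Step 4 (left): focus=X path=0/1 depth=2 children=[] left=['D'] right=['M'] parent=F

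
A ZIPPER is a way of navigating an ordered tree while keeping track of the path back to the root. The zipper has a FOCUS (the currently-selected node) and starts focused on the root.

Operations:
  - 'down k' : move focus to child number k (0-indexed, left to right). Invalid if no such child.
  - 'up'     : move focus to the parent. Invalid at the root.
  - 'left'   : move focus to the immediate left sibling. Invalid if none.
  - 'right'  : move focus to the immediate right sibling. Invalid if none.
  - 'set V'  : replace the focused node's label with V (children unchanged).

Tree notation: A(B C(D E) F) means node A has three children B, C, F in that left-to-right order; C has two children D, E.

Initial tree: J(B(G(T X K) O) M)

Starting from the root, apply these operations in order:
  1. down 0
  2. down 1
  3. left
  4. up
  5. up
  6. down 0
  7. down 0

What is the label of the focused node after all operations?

Step 1 (down 0): focus=B path=0 depth=1 children=['G', 'O'] left=[] right=['M'] parent=J
Step 2 (down 1): focus=O path=0/1 depth=2 children=[] left=['G'] right=[] parent=B
Step 3 (left): focus=G path=0/0 depth=2 children=['T', 'X', 'K'] left=[] right=['O'] parent=B
Step 4 (up): focus=B path=0 depth=1 children=['G', 'O'] left=[] right=['M'] parent=J
Step 5 (up): focus=J path=root depth=0 children=['B', 'M'] (at root)
Step 6 (down 0): focus=B path=0 depth=1 children=['G', 'O'] left=[] right=['M'] parent=J
Step 7 (down 0): focus=G path=0/0 depth=2 children=['T', 'X', 'K'] left=[] right=['O'] parent=B

Answer: G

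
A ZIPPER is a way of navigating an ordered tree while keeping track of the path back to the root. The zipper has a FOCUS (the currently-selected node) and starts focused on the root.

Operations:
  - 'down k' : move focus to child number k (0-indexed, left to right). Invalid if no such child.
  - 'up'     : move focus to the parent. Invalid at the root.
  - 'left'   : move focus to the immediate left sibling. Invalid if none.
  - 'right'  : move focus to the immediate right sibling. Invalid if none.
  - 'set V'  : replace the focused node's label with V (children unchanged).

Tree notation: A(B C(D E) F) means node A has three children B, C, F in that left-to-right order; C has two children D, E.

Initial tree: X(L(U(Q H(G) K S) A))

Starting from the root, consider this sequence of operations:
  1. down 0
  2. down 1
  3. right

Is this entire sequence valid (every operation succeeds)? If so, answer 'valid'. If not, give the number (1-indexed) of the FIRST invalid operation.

Step 1 (down 0): focus=L path=0 depth=1 children=['U', 'A'] left=[] right=[] parent=X
Step 2 (down 1): focus=A path=0/1 depth=2 children=[] left=['U'] right=[] parent=L
Step 3 (right): INVALID

Answer: 3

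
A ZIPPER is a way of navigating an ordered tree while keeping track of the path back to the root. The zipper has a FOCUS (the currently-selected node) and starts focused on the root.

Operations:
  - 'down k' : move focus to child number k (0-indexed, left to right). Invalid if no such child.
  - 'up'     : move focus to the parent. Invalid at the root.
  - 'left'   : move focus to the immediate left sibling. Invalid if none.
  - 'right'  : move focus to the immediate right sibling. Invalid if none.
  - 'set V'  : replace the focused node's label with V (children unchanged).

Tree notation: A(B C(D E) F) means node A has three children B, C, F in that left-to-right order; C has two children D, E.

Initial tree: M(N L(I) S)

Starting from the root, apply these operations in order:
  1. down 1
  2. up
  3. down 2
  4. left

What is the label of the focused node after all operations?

Step 1 (down 1): focus=L path=1 depth=1 children=['I'] left=['N'] right=['S'] parent=M
Step 2 (up): focus=M path=root depth=0 children=['N', 'L', 'S'] (at root)
Step 3 (down 2): focus=S path=2 depth=1 children=[] left=['N', 'L'] right=[] parent=M
Step 4 (left): focus=L path=1 depth=1 children=['I'] left=['N'] right=['S'] parent=M

Answer: L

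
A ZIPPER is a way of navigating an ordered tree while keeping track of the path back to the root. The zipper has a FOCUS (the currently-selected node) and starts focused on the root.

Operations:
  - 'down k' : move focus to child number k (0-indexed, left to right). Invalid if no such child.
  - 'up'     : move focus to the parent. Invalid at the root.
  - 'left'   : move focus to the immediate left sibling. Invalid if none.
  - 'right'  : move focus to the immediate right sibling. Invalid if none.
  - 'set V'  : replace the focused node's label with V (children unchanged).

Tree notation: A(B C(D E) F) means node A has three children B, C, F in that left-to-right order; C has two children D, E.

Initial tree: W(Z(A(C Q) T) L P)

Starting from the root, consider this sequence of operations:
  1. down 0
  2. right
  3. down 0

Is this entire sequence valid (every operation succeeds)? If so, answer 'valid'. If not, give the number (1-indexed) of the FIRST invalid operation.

Answer: 3

Derivation:
Step 1 (down 0): focus=Z path=0 depth=1 children=['A', 'T'] left=[] right=['L', 'P'] parent=W
Step 2 (right): focus=L path=1 depth=1 children=[] left=['Z'] right=['P'] parent=W
Step 3 (down 0): INVALID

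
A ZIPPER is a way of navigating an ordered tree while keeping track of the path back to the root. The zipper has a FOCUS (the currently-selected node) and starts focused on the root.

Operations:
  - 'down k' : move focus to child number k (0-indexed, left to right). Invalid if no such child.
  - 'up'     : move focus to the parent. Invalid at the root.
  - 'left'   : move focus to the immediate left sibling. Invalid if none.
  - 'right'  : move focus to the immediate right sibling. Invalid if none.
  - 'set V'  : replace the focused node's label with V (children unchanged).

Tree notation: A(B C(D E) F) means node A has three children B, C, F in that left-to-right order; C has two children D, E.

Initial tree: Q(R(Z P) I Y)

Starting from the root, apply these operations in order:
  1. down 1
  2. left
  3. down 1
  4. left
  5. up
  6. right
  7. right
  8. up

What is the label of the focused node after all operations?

Step 1 (down 1): focus=I path=1 depth=1 children=[] left=['R'] right=['Y'] parent=Q
Step 2 (left): focus=R path=0 depth=1 children=['Z', 'P'] left=[] right=['I', 'Y'] parent=Q
Step 3 (down 1): focus=P path=0/1 depth=2 children=[] left=['Z'] right=[] parent=R
Step 4 (left): focus=Z path=0/0 depth=2 children=[] left=[] right=['P'] parent=R
Step 5 (up): focus=R path=0 depth=1 children=['Z', 'P'] left=[] right=['I', 'Y'] parent=Q
Step 6 (right): focus=I path=1 depth=1 children=[] left=['R'] right=['Y'] parent=Q
Step 7 (right): focus=Y path=2 depth=1 children=[] left=['R', 'I'] right=[] parent=Q
Step 8 (up): focus=Q path=root depth=0 children=['R', 'I', 'Y'] (at root)

Answer: Q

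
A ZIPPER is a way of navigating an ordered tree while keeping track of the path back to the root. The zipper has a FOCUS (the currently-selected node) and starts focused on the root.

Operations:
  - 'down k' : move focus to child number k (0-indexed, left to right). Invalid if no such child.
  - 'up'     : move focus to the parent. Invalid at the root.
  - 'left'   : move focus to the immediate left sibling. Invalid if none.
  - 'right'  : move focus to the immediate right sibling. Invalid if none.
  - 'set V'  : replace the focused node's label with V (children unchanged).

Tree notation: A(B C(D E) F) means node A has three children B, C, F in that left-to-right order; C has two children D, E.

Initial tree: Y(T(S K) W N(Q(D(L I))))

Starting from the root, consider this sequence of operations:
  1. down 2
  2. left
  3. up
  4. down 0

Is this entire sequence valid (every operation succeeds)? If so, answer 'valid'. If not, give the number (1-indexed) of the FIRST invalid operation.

Answer: valid

Derivation:
Step 1 (down 2): focus=N path=2 depth=1 children=['Q'] left=['T', 'W'] right=[] parent=Y
Step 2 (left): focus=W path=1 depth=1 children=[] left=['T'] right=['N'] parent=Y
Step 3 (up): focus=Y path=root depth=0 children=['T', 'W', 'N'] (at root)
Step 4 (down 0): focus=T path=0 depth=1 children=['S', 'K'] left=[] right=['W', 'N'] parent=Y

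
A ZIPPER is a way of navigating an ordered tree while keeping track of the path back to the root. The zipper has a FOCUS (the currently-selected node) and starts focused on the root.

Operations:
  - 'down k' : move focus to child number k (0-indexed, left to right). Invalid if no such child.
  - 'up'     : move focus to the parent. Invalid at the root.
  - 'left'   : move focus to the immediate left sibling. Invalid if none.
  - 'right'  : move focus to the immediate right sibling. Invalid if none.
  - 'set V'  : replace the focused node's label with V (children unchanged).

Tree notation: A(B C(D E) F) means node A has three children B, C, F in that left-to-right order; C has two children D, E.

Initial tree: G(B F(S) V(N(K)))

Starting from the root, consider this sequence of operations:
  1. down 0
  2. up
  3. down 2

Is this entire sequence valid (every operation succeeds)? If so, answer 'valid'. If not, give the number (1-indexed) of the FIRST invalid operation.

Answer: valid

Derivation:
Step 1 (down 0): focus=B path=0 depth=1 children=[] left=[] right=['F', 'V'] parent=G
Step 2 (up): focus=G path=root depth=0 children=['B', 'F', 'V'] (at root)
Step 3 (down 2): focus=V path=2 depth=1 children=['N'] left=['B', 'F'] right=[] parent=G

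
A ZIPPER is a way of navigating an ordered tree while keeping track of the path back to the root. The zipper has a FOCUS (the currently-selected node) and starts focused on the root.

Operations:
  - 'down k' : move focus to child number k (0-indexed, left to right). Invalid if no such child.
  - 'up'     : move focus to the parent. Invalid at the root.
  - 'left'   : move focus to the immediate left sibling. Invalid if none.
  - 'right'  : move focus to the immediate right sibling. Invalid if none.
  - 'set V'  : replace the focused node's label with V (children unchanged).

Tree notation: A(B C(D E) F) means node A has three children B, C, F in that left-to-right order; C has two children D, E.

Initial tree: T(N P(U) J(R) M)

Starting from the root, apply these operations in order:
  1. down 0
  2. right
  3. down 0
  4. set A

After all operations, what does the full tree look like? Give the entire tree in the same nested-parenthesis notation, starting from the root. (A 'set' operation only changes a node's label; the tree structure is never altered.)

Step 1 (down 0): focus=N path=0 depth=1 children=[] left=[] right=['P', 'J', 'M'] parent=T
Step 2 (right): focus=P path=1 depth=1 children=['U'] left=['N'] right=['J', 'M'] parent=T
Step 3 (down 0): focus=U path=1/0 depth=2 children=[] left=[] right=[] parent=P
Step 4 (set A): focus=A path=1/0 depth=2 children=[] left=[] right=[] parent=P

Answer: T(N P(A) J(R) M)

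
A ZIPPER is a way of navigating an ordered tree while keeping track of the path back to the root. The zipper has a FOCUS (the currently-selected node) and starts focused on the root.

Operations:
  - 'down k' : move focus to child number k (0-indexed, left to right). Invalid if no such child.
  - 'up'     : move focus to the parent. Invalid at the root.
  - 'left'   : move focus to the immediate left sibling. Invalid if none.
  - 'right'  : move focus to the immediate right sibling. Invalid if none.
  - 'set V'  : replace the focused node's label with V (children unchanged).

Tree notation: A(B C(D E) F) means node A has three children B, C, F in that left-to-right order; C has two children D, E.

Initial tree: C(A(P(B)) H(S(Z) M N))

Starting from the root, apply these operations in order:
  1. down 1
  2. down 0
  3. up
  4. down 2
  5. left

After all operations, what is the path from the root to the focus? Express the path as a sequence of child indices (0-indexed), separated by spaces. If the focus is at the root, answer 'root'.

Answer: 1 1

Derivation:
Step 1 (down 1): focus=H path=1 depth=1 children=['S', 'M', 'N'] left=['A'] right=[] parent=C
Step 2 (down 0): focus=S path=1/0 depth=2 children=['Z'] left=[] right=['M', 'N'] parent=H
Step 3 (up): focus=H path=1 depth=1 children=['S', 'M', 'N'] left=['A'] right=[] parent=C
Step 4 (down 2): focus=N path=1/2 depth=2 children=[] left=['S', 'M'] right=[] parent=H
Step 5 (left): focus=M path=1/1 depth=2 children=[] left=['S'] right=['N'] parent=H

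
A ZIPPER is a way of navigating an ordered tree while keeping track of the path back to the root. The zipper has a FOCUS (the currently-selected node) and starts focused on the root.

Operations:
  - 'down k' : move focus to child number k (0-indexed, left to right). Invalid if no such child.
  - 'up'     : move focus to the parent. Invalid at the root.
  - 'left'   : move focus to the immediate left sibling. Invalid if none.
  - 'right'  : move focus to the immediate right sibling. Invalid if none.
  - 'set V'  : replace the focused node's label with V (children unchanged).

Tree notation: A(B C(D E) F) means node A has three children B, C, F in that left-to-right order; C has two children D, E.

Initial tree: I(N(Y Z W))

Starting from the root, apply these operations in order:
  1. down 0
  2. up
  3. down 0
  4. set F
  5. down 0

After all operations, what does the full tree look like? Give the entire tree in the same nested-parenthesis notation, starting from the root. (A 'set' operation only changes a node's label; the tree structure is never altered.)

Answer: I(F(Y Z W))

Derivation:
Step 1 (down 0): focus=N path=0 depth=1 children=['Y', 'Z', 'W'] left=[] right=[] parent=I
Step 2 (up): focus=I path=root depth=0 children=['N'] (at root)
Step 3 (down 0): focus=N path=0 depth=1 children=['Y', 'Z', 'W'] left=[] right=[] parent=I
Step 4 (set F): focus=F path=0 depth=1 children=['Y', 'Z', 'W'] left=[] right=[] parent=I
Step 5 (down 0): focus=Y path=0/0 depth=2 children=[] left=[] right=['Z', 'W'] parent=F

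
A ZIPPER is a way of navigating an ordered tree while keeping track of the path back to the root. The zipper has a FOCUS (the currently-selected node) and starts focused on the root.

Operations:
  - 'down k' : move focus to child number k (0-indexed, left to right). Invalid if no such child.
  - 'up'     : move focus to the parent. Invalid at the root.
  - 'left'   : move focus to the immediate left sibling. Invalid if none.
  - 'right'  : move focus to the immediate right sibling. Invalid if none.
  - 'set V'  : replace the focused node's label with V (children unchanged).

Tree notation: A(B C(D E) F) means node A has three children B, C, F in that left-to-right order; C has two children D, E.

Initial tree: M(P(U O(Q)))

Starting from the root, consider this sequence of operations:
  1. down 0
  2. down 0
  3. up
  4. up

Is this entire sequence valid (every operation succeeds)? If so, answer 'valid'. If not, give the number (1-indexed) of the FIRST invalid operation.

Step 1 (down 0): focus=P path=0 depth=1 children=['U', 'O'] left=[] right=[] parent=M
Step 2 (down 0): focus=U path=0/0 depth=2 children=[] left=[] right=['O'] parent=P
Step 3 (up): focus=P path=0 depth=1 children=['U', 'O'] left=[] right=[] parent=M
Step 4 (up): focus=M path=root depth=0 children=['P'] (at root)

Answer: valid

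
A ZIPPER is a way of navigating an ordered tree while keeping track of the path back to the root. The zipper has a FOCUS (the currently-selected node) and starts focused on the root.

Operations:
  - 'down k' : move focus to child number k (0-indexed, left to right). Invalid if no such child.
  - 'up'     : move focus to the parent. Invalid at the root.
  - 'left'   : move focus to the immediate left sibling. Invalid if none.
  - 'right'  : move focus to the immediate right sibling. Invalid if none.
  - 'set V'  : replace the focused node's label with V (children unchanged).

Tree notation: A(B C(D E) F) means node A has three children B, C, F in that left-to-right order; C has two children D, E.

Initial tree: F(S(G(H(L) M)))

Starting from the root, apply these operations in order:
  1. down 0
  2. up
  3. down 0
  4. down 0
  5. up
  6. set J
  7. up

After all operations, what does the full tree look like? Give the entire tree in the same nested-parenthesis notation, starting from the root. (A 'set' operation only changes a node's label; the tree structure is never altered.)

Answer: F(J(G(H(L) M)))

Derivation:
Step 1 (down 0): focus=S path=0 depth=1 children=['G'] left=[] right=[] parent=F
Step 2 (up): focus=F path=root depth=0 children=['S'] (at root)
Step 3 (down 0): focus=S path=0 depth=1 children=['G'] left=[] right=[] parent=F
Step 4 (down 0): focus=G path=0/0 depth=2 children=['H', 'M'] left=[] right=[] parent=S
Step 5 (up): focus=S path=0 depth=1 children=['G'] left=[] right=[] parent=F
Step 6 (set J): focus=J path=0 depth=1 children=['G'] left=[] right=[] parent=F
Step 7 (up): focus=F path=root depth=0 children=['J'] (at root)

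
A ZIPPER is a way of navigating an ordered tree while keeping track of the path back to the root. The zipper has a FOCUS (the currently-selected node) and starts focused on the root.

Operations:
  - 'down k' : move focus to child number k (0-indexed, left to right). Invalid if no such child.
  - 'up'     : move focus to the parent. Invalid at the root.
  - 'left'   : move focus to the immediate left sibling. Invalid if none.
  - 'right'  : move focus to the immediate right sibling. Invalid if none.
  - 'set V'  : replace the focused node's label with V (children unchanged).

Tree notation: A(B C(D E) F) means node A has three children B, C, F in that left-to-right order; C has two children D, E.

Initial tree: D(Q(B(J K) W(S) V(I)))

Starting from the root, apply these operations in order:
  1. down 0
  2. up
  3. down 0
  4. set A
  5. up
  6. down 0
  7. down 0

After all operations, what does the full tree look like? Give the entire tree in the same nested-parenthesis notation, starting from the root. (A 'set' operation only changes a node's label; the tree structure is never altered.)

Step 1 (down 0): focus=Q path=0 depth=1 children=['B', 'W', 'V'] left=[] right=[] parent=D
Step 2 (up): focus=D path=root depth=0 children=['Q'] (at root)
Step 3 (down 0): focus=Q path=0 depth=1 children=['B', 'W', 'V'] left=[] right=[] parent=D
Step 4 (set A): focus=A path=0 depth=1 children=['B', 'W', 'V'] left=[] right=[] parent=D
Step 5 (up): focus=D path=root depth=0 children=['A'] (at root)
Step 6 (down 0): focus=A path=0 depth=1 children=['B', 'W', 'V'] left=[] right=[] parent=D
Step 7 (down 0): focus=B path=0/0 depth=2 children=['J', 'K'] left=[] right=['W', 'V'] parent=A

Answer: D(A(B(J K) W(S) V(I)))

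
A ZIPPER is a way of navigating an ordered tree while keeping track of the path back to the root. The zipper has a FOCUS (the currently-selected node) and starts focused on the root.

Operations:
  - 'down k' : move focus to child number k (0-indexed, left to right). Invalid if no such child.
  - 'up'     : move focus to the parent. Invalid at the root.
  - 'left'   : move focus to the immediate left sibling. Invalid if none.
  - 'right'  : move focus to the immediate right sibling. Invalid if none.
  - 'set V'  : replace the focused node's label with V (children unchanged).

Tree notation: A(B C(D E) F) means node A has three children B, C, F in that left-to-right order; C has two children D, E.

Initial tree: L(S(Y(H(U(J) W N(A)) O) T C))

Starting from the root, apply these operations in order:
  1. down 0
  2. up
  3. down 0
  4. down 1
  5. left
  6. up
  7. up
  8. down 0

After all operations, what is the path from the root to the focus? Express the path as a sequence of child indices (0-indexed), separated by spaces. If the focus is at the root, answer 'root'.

Answer: 0

Derivation:
Step 1 (down 0): focus=S path=0 depth=1 children=['Y', 'T', 'C'] left=[] right=[] parent=L
Step 2 (up): focus=L path=root depth=0 children=['S'] (at root)
Step 3 (down 0): focus=S path=0 depth=1 children=['Y', 'T', 'C'] left=[] right=[] parent=L
Step 4 (down 1): focus=T path=0/1 depth=2 children=[] left=['Y'] right=['C'] parent=S
Step 5 (left): focus=Y path=0/0 depth=2 children=['H', 'O'] left=[] right=['T', 'C'] parent=S
Step 6 (up): focus=S path=0 depth=1 children=['Y', 'T', 'C'] left=[] right=[] parent=L
Step 7 (up): focus=L path=root depth=0 children=['S'] (at root)
Step 8 (down 0): focus=S path=0 depth=1 children=['Y', 'T', 'C'] left=[] right=[] parent=L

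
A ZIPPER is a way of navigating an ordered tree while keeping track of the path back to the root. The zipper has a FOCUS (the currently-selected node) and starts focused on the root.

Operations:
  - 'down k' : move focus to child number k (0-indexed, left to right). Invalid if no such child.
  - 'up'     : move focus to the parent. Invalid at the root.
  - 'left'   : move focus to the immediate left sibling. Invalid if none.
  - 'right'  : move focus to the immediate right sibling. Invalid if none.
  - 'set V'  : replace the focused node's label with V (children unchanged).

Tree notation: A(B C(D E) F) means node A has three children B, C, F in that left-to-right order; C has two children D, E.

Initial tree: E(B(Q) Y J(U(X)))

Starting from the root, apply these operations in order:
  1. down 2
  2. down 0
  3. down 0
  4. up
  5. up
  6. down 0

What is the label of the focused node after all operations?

Step 1 (down 2): focus=J path=2 depth=1 children=['U'] left=['B', 'Y'] right=[] parent=E
Step 2 (down 0): focus=U path=2/0 depth=2 children=['X'] left=[] right=[] parent=J
Step 3 (down 0): focus=X path=2/0/0 depth=3 children=[] left=[] right=[] parent=U
Step 4 (up): focus=U path=2/0 depth=2 children=['X'] left=[] right=[] parent=J
Step 5 (up): focus=J path=2 depth=1 children=['U'] left=['B', 'Y'] right=[] parent=E
Step 6 (down 0): focus=U path=2/0 depth=2 children=['X'] left=[] right=[] parent=J

Answer: U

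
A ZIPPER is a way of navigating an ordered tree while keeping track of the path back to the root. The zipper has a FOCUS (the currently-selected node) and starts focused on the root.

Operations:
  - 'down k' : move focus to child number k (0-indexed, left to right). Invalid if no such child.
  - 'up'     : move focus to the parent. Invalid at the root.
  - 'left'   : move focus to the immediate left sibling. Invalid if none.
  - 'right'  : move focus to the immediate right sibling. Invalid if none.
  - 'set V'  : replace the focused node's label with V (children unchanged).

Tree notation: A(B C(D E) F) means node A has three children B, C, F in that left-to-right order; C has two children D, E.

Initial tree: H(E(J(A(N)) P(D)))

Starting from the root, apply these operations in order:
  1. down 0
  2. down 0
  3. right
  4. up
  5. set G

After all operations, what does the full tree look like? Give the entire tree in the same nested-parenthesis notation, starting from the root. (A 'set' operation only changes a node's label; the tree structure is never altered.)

Step 1 (down 0): focus=E path=0 depth=1 children=['J', 'P'] left=[] right=[] parent=H
Step 2 (down 0): focus=J path=0/0 depth=2 children=['A'] left=[] right=['P'] parent=E
Step 3 (right): focus=P path=0/1 depth=2 children=['D'] left=['J'] right=[] parent=E
Step 4 (up): focus=E path=0 depth=1 children=['J', 'P'] left=[] right=[] parent=H
Step 5 (set G): focus=G path=0 depth=1 children=['J', 'P'] left=[] right=[] parent=H

Answer: H(G(J(A(N)) P(D)))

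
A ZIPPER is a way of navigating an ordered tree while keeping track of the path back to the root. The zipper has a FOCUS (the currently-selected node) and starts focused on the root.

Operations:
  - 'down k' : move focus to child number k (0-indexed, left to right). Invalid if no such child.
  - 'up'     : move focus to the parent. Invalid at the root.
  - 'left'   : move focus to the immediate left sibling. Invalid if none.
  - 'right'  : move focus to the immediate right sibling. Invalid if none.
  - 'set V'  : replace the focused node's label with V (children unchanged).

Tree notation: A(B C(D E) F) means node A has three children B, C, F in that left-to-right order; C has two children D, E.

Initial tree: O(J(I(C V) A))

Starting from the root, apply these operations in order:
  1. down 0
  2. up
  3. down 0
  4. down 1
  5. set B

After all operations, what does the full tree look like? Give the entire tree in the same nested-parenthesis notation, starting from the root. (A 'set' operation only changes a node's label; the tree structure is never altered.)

Answer: O(J(I(C V) B))

Derivation:
Step 1 (down 0): focus=J path=0 depth=1 children=['I', 'A'] left=[] right=[] parent=O
Step 2 (up): focus=O path=root depth=0 children=['J'] (at root)
Step 3 (down 0): focus=J path=0 depth=1 children=['I', 'A'] left=[] right=[] parent=O
Step 4 (down 1): focus=A path=0/1 depth=2 children=[] left=['I'] right=[] parent=J
Step 5 (set B): focus=B path=0/1 depth=2 children=[] left=['I'] right=[] parent=J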